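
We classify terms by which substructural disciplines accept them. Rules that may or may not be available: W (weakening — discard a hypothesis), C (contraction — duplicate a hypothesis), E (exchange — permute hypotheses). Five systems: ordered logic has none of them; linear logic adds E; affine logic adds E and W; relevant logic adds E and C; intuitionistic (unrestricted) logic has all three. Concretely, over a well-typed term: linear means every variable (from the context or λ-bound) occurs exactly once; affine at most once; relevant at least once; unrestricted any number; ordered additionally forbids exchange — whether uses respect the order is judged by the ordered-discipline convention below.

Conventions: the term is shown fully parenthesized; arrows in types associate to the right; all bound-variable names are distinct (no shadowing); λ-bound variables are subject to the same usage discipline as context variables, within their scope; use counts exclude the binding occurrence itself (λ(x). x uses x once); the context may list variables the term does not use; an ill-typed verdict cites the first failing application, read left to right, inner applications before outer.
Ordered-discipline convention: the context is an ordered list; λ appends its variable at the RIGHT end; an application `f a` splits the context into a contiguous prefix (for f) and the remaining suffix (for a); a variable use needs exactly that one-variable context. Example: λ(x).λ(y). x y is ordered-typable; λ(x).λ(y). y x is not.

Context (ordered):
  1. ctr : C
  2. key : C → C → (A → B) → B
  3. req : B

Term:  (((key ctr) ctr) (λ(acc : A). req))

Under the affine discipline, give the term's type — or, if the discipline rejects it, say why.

not well-typed under affine — repeated use of ctr ×2
counts: ctr ×2; key ×1; req ×1; acc (λ-bound) ×0
uses in reading order: key, ctr, ctr, req
typing: well-typed at B
all disciplines: ordered ✗, linear ✗, affine ✗, relevant ✗, unrestricted ✓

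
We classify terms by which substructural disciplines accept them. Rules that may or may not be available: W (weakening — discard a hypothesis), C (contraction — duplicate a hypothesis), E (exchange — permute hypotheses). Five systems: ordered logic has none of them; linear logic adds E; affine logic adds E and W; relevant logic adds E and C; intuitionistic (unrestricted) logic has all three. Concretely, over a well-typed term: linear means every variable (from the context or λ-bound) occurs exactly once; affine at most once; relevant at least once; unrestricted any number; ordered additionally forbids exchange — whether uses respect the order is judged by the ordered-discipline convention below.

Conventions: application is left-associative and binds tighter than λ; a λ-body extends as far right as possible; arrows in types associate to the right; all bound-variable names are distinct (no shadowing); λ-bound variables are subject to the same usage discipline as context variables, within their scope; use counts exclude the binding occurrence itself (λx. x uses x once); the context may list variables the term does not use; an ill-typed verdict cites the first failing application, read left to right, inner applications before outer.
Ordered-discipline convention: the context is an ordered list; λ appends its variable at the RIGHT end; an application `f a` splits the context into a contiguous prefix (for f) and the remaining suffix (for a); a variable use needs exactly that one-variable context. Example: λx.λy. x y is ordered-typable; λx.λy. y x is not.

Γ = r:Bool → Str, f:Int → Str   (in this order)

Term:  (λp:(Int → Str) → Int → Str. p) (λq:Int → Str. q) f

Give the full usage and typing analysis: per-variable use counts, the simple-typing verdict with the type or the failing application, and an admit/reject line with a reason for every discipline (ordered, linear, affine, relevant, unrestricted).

use counts: r: 0×, f: 1×, p (bound): 1×, q (bound): 1×
uses in reading order: p, q, f
typing: well-typed at Int → Str
ordered: ✗, unused: r — weakening required
linear: ✗, unused: r — weakening required
affine: ✓, r, f, p, q: no repeats, contraction unneeded
relevant: ✗, unused: r — weakening required
unrestricted: ✓, type-checks (Int → Str) and nothing is barred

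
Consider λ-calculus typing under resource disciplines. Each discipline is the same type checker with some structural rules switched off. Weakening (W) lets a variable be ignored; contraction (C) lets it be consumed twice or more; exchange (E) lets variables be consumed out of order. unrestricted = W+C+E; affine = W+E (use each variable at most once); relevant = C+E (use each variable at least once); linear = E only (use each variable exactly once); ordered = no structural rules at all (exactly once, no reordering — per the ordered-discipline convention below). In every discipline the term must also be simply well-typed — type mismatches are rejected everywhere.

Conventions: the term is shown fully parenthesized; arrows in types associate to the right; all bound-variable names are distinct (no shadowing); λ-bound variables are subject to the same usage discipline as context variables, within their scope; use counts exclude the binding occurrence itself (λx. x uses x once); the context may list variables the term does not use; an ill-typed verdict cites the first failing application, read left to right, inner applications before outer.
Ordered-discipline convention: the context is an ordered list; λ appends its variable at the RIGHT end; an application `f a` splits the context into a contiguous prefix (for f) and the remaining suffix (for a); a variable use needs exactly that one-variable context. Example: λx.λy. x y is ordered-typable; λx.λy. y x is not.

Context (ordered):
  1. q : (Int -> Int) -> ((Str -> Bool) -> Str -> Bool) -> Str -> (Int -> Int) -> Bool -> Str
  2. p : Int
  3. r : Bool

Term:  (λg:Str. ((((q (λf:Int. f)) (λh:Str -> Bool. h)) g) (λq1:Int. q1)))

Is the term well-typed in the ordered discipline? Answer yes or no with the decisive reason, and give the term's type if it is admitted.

no — unused: p, r — weakening required
usage: q=1, p=0, r=0, g (bound)=1, f (bound)=1, h (bound)=1, q1 (bound)=1
left-to-right use order: q, f, h, g, q1
typing: the term checks, with type Str -> Bool -> Str
all disciplines: ordered ✗ | linear ✗ | affine ✓ | relevant ✗ | unrestricted ✓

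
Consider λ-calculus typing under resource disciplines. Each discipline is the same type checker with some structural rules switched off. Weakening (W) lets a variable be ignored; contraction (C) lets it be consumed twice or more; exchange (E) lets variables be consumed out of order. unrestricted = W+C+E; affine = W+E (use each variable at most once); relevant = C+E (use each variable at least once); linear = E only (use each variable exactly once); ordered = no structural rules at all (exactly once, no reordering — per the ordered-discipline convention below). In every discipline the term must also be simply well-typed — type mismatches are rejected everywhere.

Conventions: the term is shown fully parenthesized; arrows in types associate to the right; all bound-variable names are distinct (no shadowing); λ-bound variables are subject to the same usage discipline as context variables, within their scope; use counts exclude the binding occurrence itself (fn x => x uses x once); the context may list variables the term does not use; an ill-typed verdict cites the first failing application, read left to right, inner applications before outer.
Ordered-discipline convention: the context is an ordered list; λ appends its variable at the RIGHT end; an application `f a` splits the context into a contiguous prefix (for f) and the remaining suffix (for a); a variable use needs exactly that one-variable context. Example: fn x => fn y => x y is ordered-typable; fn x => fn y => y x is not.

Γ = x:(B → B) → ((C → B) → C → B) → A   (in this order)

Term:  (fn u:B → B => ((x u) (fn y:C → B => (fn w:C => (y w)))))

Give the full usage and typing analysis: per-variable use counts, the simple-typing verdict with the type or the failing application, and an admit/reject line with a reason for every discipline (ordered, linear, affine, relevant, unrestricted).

counts: x: 1×, u (λ-bound): 1×, y (λ-bound): 1×, w (λ-bound): 1×
uses in reading order: x, u, y, w
typing: well-typed — term : (B → B) → A
ordered: ✓ — x, u, y, w once each; derivable with no W/C/E
linear: ✓ — exactly-once usage across x, u, y, w
affine: ✓ — none of x, u, y, w used more than once
relevant: ✓ — at least one use each (x, u, y, w)
unrestricted: ✓ — well-typed at (B → B) → A; no restrictions here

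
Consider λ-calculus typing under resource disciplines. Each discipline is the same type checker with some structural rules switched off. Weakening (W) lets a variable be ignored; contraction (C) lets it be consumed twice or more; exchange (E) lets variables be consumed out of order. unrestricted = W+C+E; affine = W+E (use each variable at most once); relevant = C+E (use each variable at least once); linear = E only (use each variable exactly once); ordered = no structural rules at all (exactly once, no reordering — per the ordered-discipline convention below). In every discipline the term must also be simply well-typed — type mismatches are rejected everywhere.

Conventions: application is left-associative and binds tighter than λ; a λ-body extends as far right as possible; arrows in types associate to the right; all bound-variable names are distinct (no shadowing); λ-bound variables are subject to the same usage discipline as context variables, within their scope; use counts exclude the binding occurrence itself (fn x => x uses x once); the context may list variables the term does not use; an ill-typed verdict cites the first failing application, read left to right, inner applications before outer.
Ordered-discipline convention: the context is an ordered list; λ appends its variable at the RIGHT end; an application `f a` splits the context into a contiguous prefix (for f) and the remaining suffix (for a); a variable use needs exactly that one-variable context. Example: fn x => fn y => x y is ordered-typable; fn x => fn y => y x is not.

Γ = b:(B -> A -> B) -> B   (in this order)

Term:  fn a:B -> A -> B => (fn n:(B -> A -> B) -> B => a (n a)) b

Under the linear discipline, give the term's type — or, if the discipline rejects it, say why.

not well-typed under linear — uses contraction: a ×2
use counts: b=1; a (bound)=2; n (bound)=1
use order (left to right): a, n, a, b
typing: ✓ — (B -> A -> B) -> A -> B
summary: ordered ✗; linear ✗; affine ✗; relevant ✓; unrestricted ✓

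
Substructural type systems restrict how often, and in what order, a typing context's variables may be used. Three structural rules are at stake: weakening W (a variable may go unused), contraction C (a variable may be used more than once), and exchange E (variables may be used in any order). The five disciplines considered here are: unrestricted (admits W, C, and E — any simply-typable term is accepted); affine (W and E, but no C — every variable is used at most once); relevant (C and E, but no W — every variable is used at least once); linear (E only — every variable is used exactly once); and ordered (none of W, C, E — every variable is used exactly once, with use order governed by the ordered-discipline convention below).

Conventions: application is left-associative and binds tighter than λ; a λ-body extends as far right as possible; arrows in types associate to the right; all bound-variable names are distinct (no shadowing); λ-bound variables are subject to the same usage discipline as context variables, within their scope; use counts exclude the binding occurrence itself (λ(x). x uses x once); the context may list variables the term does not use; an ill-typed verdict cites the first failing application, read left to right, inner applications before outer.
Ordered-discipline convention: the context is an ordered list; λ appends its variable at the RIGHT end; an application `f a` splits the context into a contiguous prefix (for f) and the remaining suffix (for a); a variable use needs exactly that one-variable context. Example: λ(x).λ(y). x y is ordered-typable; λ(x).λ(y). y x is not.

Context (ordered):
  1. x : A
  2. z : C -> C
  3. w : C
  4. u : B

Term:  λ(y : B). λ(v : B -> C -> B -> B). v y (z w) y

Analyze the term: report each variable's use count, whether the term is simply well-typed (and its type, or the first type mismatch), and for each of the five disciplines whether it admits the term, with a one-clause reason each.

usage: x: 0×, z: 1×, w: 1×, u: 0×, y (λ-bound): 2×, v (λ-bound): 1×
order of uses: v, y, z, w, y
typing: the term checks, with type B -> (B -> C -> B -> B) -> B
ordered ✗ (needs contraction — y ×2; x, u never used (weakening))
linear ✗ (needs contraction — y ×2; x, u never used (weakening))
affine ✗ (needs contraction — y ×2)
relevant ✗ (x, u never used (weakening))
unrestricted ✓ (typability at B -> (B -> C -> B -> B) -> B is all that's needed)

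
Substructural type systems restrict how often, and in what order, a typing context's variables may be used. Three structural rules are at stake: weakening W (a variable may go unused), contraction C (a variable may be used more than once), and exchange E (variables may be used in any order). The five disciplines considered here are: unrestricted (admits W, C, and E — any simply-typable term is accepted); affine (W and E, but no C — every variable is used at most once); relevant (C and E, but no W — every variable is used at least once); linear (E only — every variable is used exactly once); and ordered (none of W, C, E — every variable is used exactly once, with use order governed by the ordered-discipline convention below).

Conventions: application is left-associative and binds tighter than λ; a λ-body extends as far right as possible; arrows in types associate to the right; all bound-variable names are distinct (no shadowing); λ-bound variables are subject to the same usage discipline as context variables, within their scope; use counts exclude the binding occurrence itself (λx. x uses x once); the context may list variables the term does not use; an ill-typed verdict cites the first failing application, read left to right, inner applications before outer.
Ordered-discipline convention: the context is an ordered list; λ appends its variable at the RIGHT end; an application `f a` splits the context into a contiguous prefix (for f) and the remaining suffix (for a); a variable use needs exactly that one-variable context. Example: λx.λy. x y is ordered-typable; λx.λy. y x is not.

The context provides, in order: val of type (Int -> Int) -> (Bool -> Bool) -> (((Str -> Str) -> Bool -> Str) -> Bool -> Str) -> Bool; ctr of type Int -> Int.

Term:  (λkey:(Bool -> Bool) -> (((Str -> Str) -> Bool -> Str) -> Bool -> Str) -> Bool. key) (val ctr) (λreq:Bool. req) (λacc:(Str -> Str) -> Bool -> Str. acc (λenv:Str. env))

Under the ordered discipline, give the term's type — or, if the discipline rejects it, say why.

term : Bool
counts: val=1, ctr=1, key (λ-bound)=1, req (λ-bound)=1, acc (λ-bound)=1, env (λ-bound)=1
order of uses: key, val, ctr, req, acc, env
typing: well-typed at Bool
all disciplines: ordered ✓; linear ✓; affine ✓; relevant ✓; unrestricted ✓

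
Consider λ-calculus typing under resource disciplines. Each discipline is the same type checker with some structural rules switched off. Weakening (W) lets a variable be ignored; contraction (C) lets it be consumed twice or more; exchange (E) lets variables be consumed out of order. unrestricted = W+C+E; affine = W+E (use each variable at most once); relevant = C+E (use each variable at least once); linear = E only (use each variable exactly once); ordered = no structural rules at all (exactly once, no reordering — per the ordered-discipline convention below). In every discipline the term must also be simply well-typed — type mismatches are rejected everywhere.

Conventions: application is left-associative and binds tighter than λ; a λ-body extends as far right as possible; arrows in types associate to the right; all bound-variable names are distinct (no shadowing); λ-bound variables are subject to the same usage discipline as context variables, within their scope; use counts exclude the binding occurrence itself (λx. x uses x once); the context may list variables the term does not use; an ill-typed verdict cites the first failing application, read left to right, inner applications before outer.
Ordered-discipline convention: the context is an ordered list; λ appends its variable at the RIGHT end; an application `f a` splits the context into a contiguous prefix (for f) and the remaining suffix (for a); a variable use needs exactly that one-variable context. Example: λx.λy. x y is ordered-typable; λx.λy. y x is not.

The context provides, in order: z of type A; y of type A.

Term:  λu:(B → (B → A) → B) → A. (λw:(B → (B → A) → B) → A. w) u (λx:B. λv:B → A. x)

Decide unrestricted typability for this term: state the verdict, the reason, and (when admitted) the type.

yes — type-checks (((B → (B → A) → B) → A) → A) and nothing is barred; term : ((B → (B → A) → B) → A) → A
usage: z: 0; y: 0; u (λ-bound): 1; w (λ-bound): 1; x (λ-bound): 1; v (λ-bound): 0
use order (left to right): w, u, x
typing: the term checks, with type ((B → (B → A) → B) → A) → A
per-discipline verdicts: ordered ✗ | linear ✗ | affine ✓ | relevant ✗ | unrestricted ✓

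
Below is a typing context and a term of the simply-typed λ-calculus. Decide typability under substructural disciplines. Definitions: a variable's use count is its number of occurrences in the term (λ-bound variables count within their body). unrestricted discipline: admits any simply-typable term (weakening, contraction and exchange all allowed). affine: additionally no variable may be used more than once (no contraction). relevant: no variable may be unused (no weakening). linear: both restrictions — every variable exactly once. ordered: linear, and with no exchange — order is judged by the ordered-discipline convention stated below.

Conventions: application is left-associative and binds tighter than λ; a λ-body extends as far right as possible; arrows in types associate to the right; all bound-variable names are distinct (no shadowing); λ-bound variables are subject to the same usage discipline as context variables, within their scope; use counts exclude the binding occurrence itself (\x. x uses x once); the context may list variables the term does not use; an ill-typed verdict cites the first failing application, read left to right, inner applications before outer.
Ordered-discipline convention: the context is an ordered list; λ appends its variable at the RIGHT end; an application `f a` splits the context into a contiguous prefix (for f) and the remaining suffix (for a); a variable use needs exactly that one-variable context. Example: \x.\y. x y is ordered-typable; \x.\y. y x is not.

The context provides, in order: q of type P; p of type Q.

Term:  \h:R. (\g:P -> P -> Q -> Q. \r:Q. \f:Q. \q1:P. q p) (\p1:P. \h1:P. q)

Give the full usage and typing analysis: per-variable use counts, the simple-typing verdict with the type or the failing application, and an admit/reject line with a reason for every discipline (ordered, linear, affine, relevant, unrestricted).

use counts: q: 2; p: 1; h [bound]: 0; g [bound]: 0; r [bound]: 0; f [bound]: 0; q1 [bound]: 0; p1 [bound]: 0; h1 [bound]: 0
uses in reading order: q, p, q
typing: ill-typed: non-arrow in function slot: P
ordered ✗ (the type mismatch rejects it)
linear ✗ (not simply typable)
affine ✗ (fails simple typing)
relevant ✗ (a type mismatch blocks all five)
unrestricted ✗ (the type mismatch rejects it)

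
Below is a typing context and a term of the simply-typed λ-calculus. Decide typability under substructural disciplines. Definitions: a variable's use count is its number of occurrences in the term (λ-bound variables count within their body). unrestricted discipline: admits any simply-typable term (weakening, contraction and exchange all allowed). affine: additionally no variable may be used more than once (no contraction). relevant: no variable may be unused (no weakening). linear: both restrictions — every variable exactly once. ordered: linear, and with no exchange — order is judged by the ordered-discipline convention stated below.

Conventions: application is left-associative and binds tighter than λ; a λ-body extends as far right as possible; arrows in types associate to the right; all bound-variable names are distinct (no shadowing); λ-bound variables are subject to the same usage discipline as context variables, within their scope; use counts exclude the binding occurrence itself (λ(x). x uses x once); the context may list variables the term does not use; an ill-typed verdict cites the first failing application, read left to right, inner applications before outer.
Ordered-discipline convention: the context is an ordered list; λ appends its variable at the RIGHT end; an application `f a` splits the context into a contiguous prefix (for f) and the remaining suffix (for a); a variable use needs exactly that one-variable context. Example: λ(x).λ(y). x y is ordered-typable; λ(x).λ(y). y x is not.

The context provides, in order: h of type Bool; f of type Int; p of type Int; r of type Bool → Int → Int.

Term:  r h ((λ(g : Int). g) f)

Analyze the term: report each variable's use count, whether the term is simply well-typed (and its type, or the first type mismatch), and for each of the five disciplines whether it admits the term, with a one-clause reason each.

variable uses: h ×1, f ×1, p ×0, r ×1, g [bound] ×1
left-to-right use order: r, h, g, f
typing: well-typed — term : Int
ordered ✗ (p left unused)
linear ✗ (p left unused)
affine ✓ (none of h, f, p, r, g used more than once)
relevant ✗ (p left unused)
unrestricted ✓ (type-checks (Int) and nothing is barred)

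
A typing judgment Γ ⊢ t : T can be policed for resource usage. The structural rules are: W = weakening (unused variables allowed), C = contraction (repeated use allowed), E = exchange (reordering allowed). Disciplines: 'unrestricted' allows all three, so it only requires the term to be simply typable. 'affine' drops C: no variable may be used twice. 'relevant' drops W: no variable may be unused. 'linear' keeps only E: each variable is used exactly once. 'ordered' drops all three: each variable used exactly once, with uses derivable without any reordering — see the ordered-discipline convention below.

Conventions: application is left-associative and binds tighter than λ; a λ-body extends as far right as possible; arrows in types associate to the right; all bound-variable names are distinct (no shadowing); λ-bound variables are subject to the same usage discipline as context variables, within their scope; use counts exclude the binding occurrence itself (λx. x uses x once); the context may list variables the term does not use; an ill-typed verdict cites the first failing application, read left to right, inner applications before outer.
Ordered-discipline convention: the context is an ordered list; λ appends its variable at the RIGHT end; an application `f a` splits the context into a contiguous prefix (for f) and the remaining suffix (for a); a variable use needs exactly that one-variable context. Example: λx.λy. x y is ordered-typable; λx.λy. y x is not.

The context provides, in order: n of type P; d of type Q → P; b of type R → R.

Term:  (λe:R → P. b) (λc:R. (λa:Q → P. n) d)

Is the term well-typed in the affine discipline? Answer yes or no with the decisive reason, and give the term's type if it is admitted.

yes — none of n, d, b, e, c, a used more than once; term : R → R
variable uses: n ×1, d ×1, b ×1, e (bound) ×0, c (bound) ×0, a (bound) ×0
uses in reading order: b, n, d
typing: well-typed — term : R → R
per-discipline verdicts: ordered ✗; linear ✗; affine ✓; relevant ✗; unrestricted ✓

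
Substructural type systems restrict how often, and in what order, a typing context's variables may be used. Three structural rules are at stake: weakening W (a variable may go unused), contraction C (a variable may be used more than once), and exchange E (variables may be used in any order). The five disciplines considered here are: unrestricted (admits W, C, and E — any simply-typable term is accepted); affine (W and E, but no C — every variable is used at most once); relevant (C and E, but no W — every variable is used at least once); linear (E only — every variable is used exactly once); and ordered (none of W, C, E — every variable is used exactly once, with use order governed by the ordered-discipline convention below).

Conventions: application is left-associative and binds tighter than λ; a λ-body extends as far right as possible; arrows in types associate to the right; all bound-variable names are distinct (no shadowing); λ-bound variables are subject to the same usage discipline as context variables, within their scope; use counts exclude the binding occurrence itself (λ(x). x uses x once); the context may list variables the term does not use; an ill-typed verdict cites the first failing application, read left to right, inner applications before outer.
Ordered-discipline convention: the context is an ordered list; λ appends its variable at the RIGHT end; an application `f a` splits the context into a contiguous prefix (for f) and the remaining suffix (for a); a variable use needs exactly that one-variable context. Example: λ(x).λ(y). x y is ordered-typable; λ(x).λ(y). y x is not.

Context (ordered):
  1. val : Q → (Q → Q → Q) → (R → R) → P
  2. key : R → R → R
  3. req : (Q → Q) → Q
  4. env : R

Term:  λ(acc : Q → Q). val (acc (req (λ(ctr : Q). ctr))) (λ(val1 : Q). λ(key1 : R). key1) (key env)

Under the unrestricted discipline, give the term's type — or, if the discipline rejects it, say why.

not well-typed under unrestricted — not simply typable
use counts: val: 1; key: 1; req: 1; env: 1; acc (bound): 1; ctr (bound): 1; val1 (bound): 0; key1 (bound): 1
left-to-right use order: val, acc, req, ctr, key1, key, env
typing: ill-typed: argument of type Q → R → R where Q → Q → Q is required
summary: ordered ✗, linear ✗, affine ✗, relevant ✗, unrestricted ✗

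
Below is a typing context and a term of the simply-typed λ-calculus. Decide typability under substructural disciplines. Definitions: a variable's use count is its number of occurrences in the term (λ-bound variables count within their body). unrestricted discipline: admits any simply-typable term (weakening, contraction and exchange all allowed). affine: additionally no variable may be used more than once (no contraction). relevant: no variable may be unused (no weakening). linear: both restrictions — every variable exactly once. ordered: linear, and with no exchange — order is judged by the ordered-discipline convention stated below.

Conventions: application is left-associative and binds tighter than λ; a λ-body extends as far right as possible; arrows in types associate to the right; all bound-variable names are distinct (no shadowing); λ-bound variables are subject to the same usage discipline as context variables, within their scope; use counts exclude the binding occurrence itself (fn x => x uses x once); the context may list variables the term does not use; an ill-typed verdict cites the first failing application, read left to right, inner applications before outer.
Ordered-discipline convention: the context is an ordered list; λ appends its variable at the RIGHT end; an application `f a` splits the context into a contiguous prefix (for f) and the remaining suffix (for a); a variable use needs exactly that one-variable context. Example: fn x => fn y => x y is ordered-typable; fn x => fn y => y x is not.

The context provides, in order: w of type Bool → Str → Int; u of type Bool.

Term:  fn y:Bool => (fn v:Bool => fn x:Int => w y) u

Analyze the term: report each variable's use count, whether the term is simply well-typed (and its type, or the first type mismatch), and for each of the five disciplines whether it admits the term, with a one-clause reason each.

counts: w=1, u=1, y [bound]=1, v [bound]=0, x [bound]=0
left-to-right use order: w, y, u
typing: well-typed — term : Bool → Int → Str → Int
ordered: ✗, unused: v, x — weakening required
linear: ✗, unused: v, x — weakening required
affine: ✓, w, u, y, v, x: no repeats, contraction unneeded
relevant: ✗, unused: v, x — weakening required
unrestricted: ✓, typability at Bool → Int → Str → Int is all that's needed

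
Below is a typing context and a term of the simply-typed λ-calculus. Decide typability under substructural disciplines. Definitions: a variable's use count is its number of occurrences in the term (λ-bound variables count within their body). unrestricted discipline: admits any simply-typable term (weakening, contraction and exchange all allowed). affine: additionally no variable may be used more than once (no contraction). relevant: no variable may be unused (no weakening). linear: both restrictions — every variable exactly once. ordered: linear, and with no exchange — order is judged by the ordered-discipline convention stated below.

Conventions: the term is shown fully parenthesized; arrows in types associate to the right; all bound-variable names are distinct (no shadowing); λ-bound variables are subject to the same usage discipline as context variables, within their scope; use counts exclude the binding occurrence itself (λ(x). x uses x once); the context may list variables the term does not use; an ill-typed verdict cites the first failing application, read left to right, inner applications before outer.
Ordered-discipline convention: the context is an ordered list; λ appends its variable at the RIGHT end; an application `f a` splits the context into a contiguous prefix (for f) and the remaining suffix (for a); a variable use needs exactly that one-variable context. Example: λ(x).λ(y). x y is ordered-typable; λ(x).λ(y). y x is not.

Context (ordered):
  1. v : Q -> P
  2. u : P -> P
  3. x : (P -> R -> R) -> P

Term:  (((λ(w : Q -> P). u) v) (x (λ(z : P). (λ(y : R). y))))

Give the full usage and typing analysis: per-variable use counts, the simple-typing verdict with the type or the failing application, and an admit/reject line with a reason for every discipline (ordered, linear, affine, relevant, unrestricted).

use counts: v ×1, u ×1, x ×1, w (bound) ×0, z (bound) ×0, y (bound) ×1
left-to-right use order: u, v, x, y
typing: well-typed — term : P
ordered: ✗ — unused: w, z — weakening required
linear: ✗ — unused: w, z — weakening required
affine: ✓ — v, u, x, w, z, y: no repeats, contraction unneeded
relevant: ✗ — unused: w, z — weakening required
unrestricted: ✓ — typability at P is all that's needed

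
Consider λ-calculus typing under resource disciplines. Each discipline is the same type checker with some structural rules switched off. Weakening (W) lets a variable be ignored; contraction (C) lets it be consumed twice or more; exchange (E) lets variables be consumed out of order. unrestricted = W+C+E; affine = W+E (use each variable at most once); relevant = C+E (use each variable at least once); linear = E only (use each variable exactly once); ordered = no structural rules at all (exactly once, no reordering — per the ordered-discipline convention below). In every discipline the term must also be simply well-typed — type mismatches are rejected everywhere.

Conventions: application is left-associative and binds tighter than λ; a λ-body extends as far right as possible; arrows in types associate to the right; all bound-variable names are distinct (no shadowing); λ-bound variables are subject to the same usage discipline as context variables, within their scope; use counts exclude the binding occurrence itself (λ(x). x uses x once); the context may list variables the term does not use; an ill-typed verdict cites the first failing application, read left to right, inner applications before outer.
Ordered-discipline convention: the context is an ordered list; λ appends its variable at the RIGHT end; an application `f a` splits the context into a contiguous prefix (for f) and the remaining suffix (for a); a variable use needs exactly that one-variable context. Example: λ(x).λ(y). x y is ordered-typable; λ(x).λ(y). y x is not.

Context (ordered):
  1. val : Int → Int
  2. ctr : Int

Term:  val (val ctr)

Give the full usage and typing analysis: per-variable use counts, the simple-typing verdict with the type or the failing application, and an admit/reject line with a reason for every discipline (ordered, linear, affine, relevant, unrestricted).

variable uses: val: 2, ctr: 1
use order (left to right): val, val, ctr
typing: well-typed at Int
ordered: ✗ — needs contraction — val ×2
linear: ✗ — needs contraction — val ×2
affine: ✗ — needs contraction — val ×2
relevant: ✓ — at least one use each (val, ctr)
unrestricted: ✓ — type-checks (Int) and nothing is barred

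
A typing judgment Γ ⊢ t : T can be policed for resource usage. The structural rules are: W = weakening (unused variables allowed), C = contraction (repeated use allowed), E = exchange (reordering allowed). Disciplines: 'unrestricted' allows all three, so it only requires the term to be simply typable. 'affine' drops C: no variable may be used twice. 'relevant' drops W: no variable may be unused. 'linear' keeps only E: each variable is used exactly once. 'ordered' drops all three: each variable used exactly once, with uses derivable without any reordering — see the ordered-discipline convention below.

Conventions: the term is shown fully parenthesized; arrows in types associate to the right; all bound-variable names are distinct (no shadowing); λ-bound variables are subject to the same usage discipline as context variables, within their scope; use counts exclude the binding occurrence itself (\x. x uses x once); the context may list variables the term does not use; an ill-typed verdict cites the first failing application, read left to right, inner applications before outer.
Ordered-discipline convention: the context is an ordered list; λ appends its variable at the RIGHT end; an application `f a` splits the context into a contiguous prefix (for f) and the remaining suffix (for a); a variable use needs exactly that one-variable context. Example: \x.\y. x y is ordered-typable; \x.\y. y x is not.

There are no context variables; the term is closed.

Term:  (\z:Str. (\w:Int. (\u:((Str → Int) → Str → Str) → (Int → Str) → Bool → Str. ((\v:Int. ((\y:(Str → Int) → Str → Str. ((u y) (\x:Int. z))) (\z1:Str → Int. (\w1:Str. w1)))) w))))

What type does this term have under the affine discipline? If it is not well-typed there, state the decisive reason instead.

term : Str → Int → (((Str → Int) → Str → Str) → (Int → Str) → Bool → Str) → Bool → Str
variable uses: z [bound]: 1×; w [bound]: 1×; u [bound]: 1×; v [bound]: 0×; y [bound]: 1×; x [bound]: 0×; z1 [bound]: 0×; w1 [bound]: 1×
order of uses: u, y, z, w1, w
typing: well-typed at Str → Int → (((Str → Int) → Str → Str) → (Int → Str) → Bool → Str) → Bool → Str
summary: ordered ✗, linear ✗, affine ✓, relevant ✗, unrestricted ✓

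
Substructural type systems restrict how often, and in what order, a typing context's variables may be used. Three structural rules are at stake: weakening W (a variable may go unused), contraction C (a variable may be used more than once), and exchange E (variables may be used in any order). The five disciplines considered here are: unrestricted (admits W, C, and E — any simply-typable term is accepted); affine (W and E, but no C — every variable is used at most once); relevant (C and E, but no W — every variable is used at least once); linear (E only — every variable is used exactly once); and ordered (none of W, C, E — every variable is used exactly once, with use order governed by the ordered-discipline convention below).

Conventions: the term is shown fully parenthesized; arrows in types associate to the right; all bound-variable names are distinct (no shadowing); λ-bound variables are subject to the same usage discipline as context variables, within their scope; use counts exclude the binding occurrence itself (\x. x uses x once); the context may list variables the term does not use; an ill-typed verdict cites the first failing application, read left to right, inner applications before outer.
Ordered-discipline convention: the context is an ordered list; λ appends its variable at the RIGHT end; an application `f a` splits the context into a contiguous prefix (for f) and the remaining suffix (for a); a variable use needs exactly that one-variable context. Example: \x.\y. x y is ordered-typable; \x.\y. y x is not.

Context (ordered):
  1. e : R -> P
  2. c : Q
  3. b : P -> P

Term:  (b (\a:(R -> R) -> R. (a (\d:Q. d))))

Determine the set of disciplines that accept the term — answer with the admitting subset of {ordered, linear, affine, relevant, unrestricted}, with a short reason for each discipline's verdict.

admitted in: none
usage: e: 0; c: 0; b: 1; a (bound): 1; d (bound): 1
order of uses: b, a, d
typing: ill-typed: a function awaiting R -> R gets Q -> Q
ordered ✗ (the type mismatch rejects it)
linear ✗ (not simply typable)
affine ✗ (fails simple typing)
relevant ✗ (a type mismatch blocks all five)
unrestricted ✗ (the type mismatch rejects it)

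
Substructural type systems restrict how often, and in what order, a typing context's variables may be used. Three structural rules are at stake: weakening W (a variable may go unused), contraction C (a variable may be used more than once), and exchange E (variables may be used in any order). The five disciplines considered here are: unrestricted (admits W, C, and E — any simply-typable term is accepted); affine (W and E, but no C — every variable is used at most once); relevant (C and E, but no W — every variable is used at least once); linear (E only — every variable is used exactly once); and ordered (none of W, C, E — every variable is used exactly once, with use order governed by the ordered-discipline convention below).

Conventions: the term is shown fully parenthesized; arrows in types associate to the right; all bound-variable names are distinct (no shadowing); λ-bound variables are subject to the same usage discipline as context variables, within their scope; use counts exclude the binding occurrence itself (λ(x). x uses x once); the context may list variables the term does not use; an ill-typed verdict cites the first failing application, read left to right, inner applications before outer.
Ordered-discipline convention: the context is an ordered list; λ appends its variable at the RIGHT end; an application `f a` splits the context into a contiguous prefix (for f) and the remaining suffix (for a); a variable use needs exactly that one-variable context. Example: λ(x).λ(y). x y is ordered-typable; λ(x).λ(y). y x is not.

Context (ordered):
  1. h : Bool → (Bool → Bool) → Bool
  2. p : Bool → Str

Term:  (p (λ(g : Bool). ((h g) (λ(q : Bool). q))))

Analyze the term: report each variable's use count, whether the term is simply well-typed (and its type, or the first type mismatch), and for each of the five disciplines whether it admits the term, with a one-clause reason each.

variable uses: h: 1; p: 1; g [bound]: 1; q [bound]: 1
left-to-right use order: p, h, g, q
typing: ill-typed: argument of type Bool → Bool where Bool is required
ordered ✗ (a type mismatch blocks all five)
linear ✗ (the type mismatch rejects it)
affine ✗ (not simply typable)
relevant ✗ (fails simple typing)
unrestricted ✗ (a type mismatch blocks all five)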